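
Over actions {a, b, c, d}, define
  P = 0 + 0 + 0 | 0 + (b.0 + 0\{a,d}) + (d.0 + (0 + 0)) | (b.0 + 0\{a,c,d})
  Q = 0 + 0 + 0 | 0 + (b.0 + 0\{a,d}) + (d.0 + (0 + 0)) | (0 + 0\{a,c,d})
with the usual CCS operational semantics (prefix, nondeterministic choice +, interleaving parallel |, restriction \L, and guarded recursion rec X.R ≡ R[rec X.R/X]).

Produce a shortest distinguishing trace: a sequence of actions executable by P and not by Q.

bd

P's transition system — 5 states:
  s0 = 0 + 0 + 0 | 0 + (b.0 + 0\{a,d}) + (d.0 + (0 + 0)) | (b.0 + 0\{a,c,d}) | --b--▸ s1, --b--▸ s2, --d--▸ s3
  s1 = (d.0 + (0 + 0)) | 0 | --d--▸ s4
  s2 = 0 | ∅
  s3 = 0 | (b.0 + 0\{a,c,d}) | --b--▸ s4
  s4 = 0 | 0 | ∅
Q's transition system — 3 states:
  t0 = 0 + 0 + 0 | 0 + (b.0 + 0\{a,d}) + (d.0 + (0 + 0)) | (0 + 0\{a,c,d}) | --b--▸ t1, --d--▸ t2
  t1 = 0 | ∅
  t2 = 0 | (0 + 0\{a,c,d}) | ∅
Executing bd from P (initial set {s0}):
  step 1 (b): {s1, s2}
  step 2 (d): {s4}
  P completes σ.
Executing bd from Q (initial set {t0}):
  step 1 (b): {t1}
  step 2 (d): ∅  — Q cannot continue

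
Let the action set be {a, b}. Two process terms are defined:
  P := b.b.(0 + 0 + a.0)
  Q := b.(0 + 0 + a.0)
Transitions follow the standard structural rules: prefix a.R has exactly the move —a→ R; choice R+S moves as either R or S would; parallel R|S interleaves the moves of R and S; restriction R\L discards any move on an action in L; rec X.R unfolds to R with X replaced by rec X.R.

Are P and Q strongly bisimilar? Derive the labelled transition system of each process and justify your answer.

not bisimilar

LTS(P): 4 reachable states
  m0 = b.b.(0 + 0 + a.0) ⊢ -b-> m1
  m1 = b.(0 + 0 + a.0) ⊢ -b-> m2
  m2 = 0 + 0 + a.0 ⊢ -a-> m3
  m3 = 0 ⊢ stopped
LTS(Q): 3 reachable states
  n0 = b.(0 + 0 + a.0) ⊢ -b-> n1
  n1 = 0 + 0 + a.0 ⊢ -a-> n2
  n2 = 0 ⊢ stopped
Bisimilarity quotient blocks:
  B0 = {m0}
  B1 = {m1, n0}
  B2 = {m2, n1}
  B3 = {m3, n2}
m0 ∈ B0, n0 ∈ B1 → different blocks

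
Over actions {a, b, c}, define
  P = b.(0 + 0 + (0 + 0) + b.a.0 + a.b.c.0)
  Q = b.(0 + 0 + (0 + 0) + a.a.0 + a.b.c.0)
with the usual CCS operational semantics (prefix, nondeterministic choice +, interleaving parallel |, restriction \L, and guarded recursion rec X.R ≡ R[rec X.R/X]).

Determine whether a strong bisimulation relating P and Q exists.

Reachable graph of P (6 states):
  s0 = b.(0 + 0 + (0 + 0) + b.a.0 + a.b.c.0) ⊢ --b--▸ s1
  s1 = 0 + 0 + (0 + 0) + b.a.0 + a.b.c.0 ⊢ --a--▸ s2, --b--▸ s3
  s2 = b.c.0 ⊢ --b--▸ s4
  s3 = a.0 ⊢ --a--▸ s5
  s4 = c.0 ⊢ --c--▸ s5
  s5 = 0 ⊢ (no moves)
Reachable graph of Q (6 states):
  t0 = b.(0 + 0 + (0 + 0) + a.a.0 + a.b.c.0) ⊢ --b--▸ t1
  t1 = 0 + 0 + (0 + 0) + a.a.0 + a.b.c.0 ⊢ --a--▸ t2, --a--▸ t3
  t2 = a.0 ⊢ --a--▸ t4
  t3 = b.c.0 ⊢ --b--▸ t5
  t4 = 0 ⊢ (no moves)
  t5 = c.0 ⊢ --c--▸ t4
Partition-refinement fixed point:
  B0 = {s0}
  B1 = {s1}
  B2 = {s3, t2}
  B3 = {s5, t4}
  B4 = {s2, t3}
  B5 = {s4, t5}
  B6 = {t0}
  B7 = {t1}
s0 ∈ B0, t0 ∈ B6 → different blocks

NO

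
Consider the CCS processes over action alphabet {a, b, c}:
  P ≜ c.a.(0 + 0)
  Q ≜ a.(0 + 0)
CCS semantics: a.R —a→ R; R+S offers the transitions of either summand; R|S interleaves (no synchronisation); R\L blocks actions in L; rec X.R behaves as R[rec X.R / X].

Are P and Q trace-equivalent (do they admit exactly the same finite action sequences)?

P's transition system — 3 states:
  p0 = c.a.(0 + 0) :: —c→ p1
  p1 = a.(0 + 0) :: —a→ p2
  p2 = 0 + 0 :: stopped
Q's transition system — 2 states:
  q0 = a.(0 + 0) :: —a→ q1
  q1 = 0 + 0 :: stopped
Trace ⟨c⟩ through P, begin at {p0}:
  step 1 (c): {p1}
  — P admits the full trace.
Trace ⟨c⟩ through Q, begin at {q0}:
  step 1 (c): no successor for Q

NO — witness ⟨c⟩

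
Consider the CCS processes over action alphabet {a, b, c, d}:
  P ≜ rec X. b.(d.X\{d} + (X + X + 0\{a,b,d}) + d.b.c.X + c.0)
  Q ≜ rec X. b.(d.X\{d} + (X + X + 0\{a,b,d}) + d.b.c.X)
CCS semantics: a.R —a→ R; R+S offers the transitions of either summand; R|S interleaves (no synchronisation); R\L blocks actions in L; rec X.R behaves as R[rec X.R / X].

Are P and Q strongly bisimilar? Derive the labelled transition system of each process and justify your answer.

NO

Reachable graph of P (8 states):
  u0 = rec X. b.(d.X\{d} + (X + X + 0\{a,b,d}) + d.b.c.X + c.0) ⊢ =b=> u1
  u1 = d.(rec X. b.(d.X\{d} + (X + X + 0\{a,b,d}) + d.b.c.X + c.0))\{d} + ((rec X. b.(d.X\{d} + (X + X + 0\{a,b,d}) + d.b.c.X + c.0)) + (rec X. b.(d.X\{d} + (X + X + 0\{a,b,d}) + d.b.c.X + c.0)) + 0\{a,b,d}) + d.b.c.(rec X. b.(d.X\{d} + (X + X + 0\{a,b,d}) + d.b.c.X + c.0)) + c.0 ⊢ =b=> u1, =c=> u2, =d=> u3, =d=> u4
  u2 = 0 ⊢ ∅
  u3 = (rec X. b.(d.X\{d} + (X + X + 0\{a,b,d}) + d.b.c.X + c.0))\{d} ⊢ =b=> u5
  u4 = b.c.(rec X. b.(d.X\{d} + (X + X + 0\{a,b,d}) + d.b.c.X + c.0)) ⊢ =b=> u6
  u5 = (d.(rec X. b.(d.X\{d} + (X + X + 0\{a,b,d}) + d.b.c.X + c.0))\{d} + ((rec X. b.(d.X\{d} + (X + X + 0\{a,b,d}) + d.b.c.X + c.0)) + (rec X. b.(d.X\{d} + (X + X + 0\{a,b,d}) + d.b.c.X + c.0)) + 0\{a,b,d}) + d.b.c.(rec X. b.(d.X\{d} + (X + X + 0\{a,b,d}) + d.b.c.X + c.0)) + c.0)\{d} ⊢ =b=> u5, =c=> u7
  u6 = c.(rec X. b.(d.X\{d} + (X + X + 0\{a,b,d}) + d.b.c.X + c.0)) ⊢ =c=> u0
  u7 = 0\{d} ⊢ ∅
Reachable graph of Q (6 states):
  v0 = rec X. b.(d.X\{d} + (X + X + 0\{a,b,d}) + d.b.c.X) ⊢ =b=> v1
  v1 = d.(rec X. b.(d.X\{d} + (X + X + 0\{a,b,d}) + d.b.c.X))\{d} + ((rec X. b.(d.X\{d} + (X + X + 0\{a,b,d}) + d.b.c.X)) + (rec X. b.(d.X\{d} + (X + X + 0\{a,b,d}) + d.b.c.X)) + 0\{a,b,d}) + d.b.c.(rec X. b.(d.X\{d} + (X + X + 0\{a,b,d}) + d.b.c.X)) ⊢ =b=> v1, =d=> v2, =d=> v3
  v2 = (rec X. b.(d.X\{d} + (X + X + 0\{a,b,d}) + d.b.c.X))\{d} ⊢ =b=> v4
  v3 = b.c.(rec X. b.(d.X\{d} + (X + X + 0\{a,b,d}) + d.b.c.X)) ⊢ =b=> v5
  v4 = (d.(rec X. b.(d.X\{d} + (X + X + 0\{a,b,d}) + d.b.c.X))\{d} + ((rec X. b.(d.X\{d} + (X + X + 0\{a,b,d}) + d.b.c.X)) + (rec X. b.(d.X\{d} + (X + X + 0\{a,b,d}) + d.b.c.X)) + 0\{a,b,d}) + d.b.c.(rec X. b.(d.X\{d} + (X + X + 0\{a,b,d}) + d.b.c.X)))\{d} ⊢ =b=> v4
  v5 = c.(rec X. b.(d.X\{d} + (X + X + 0\{a,b,d}) + d.b.c.X)) ⊢ =c=> v0
Bisimilarity quotient blocks:
  B0 = {u0}
  B1 = {u1}
  B2 = {u3}
  B3 = {u5}
  B4 = {u2, u7}
  B5 = {u4}
  B6 = {u6}
  B7 = {v0}
  B8 = {v1}
  B9 = {v2, v4}
  B10 = {v3}
  B11 = {v5}
u0 ∈ B0, v0 ∈ B7 → different blocks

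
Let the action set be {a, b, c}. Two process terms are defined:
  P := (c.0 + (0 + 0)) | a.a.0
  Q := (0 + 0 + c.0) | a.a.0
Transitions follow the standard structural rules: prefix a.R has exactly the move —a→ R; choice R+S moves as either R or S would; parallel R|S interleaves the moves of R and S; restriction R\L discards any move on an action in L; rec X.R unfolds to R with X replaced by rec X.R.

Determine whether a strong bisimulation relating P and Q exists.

P ~ Q

P's transition system — 6 states:
  u0 = (c.0 + (0 + 0)) | a.a.0 | ··a··> u1, ··c··> u2
  u1 = (c.0 + (0 + 0)) | a.0 | ··a··> u3, ··c··> u4
  u2 = 0 | a.a.0 | ··a··> u4
  u3 = (c.0 + (0 + 0)) | 0 | ··c··> u5
  u4 = 0 | a.0 | ··a··> u5
  u5 = 0 | 0 | ·
Q's transition system — 6 states:
  v0 = (0 + 0 + c.0) | a.a.0 | ··a··> v1, ··c··> v2
  v1 = (0 + 0 + c.0) | a.0 | ··a··> v3, ··c··> v4
  v2 = 0 | a.a.0 | ··a··> v4
  v3 = (0 + 0 + c.0) | 0 | ··c··> v5
  v4 = 0 | a.0 | ··a··> v5
  v5 = 0 | 0 | ·
Coarsest stable partition (strong bisimilarity classes):
  B0 = {u0, v0}
  B1 = {u2, v2}
  B2 = {u4, v4}
  B3 = {u5, v5}
  B4 = {u1, v1}
  B5 = {u3, v3}
u0 ∈ B0, v0 ∈ B0 → same block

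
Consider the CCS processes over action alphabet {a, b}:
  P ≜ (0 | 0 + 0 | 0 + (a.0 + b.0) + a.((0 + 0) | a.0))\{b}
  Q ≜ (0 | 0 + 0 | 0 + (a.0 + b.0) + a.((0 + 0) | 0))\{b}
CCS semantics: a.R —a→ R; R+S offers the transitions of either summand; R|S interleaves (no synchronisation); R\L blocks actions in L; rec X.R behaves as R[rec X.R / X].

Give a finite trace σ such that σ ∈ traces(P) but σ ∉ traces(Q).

aa

P's transition system — 4 states:
  u0 = (0 | 0 + 0 | 0 + (a.0 + b.0) + a.((0 + 0) | a.0))\{b} has moves =a=> u1, =a=> u2
  u1 = ((0 + 0) | a.0)\{b} has moves =a=> u3
  u2 = 0\{b} has moves stopped
  u3 = ((0 + 0) | 0)\{b} has moves stopped
Q's transition system — 3 states:
  v0 = (0 | 0 + 0 | 0 + (a.0 + b.0) + a.((0 + 0) | 0))\{b} has moves =a=> v1, =a=> v2
  v1 = ((0 + 0) | 0)\{b} has moves stopped
  v2 = 0\{b} has moves stopped
Trace ⟨aa⟩ through P, begin at {u0}:
  [1] a ⇒ {u1, u2}
  [2] a ⇒ {u3}
  P completes σ.
Trace ⟨aa⟩ through Q, begin at {v0}:
  [1] a ⇒ {v1, v2}
  [2] a ⇒ ∅  — Q cannot continue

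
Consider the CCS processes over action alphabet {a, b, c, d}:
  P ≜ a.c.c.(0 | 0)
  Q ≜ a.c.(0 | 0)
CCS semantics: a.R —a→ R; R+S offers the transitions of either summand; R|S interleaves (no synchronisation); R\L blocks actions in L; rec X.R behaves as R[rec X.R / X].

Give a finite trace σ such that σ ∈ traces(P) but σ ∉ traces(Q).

acc

P's transition system — 4 states:
  s0 = a.c.c.(0 | 0) ⊢ --a--▸ s1
  s1 = c.c.(0 | 0) ⊢ --c--▸ s2
  s2 = c.(0 | 0) ⊢ --c--▸ s3
  s3 = 0 | 0 ⊢ stopped
Q's transition system — 3 states:
  t0 = a.c.(0 | 0) ⊢ --a--▸ t1
  t1 = c.(0 | 0) ⊢ --c--▸ t2
  t2 = 0 | 0 ⊢ stopped
Trace ⟨acc⟩ through P, begin at {s0}:
  [1] a ⇒ {s1}
  [2] c ⇒ {s2}
  [3] c ⇒ {s3}
  — P admits the full trace.
Trace ⟨acc⟩ through Q, begin at {t0}:
  [1] a ⇒ {t1}
  [2] c ⇒ {t2}
  [3] c ⇒ ∅ (Q stuck)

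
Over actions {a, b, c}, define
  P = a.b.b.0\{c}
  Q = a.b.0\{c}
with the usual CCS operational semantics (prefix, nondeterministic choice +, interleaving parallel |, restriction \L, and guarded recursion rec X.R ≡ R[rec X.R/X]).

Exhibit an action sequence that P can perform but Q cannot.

abb

Reachable graph of P (4 states):
  s0 = a.b.b.0\{c} :: ··a··> s1
  s1 = b.b.0\{c} :: ··b··> s2
  s2 = b.0\{c} :: ··b··> s3
  s3 = 0\{c} :: stopped
Reachable graph of Q (3 states):
  t0 = a.b.0\{c} :: ··a··> t1
  t1 = b.0\{c} :: ··b··> t2
  t2 = 0\{c} :: stopped
Executing abb from P (initial set {s0}):
  after a @ step 1: {s1}
  after b @ step 2: {s2}
  after b @ step 3: {s3}
  P completes σ.
Executing abb from Q (initial set {t0}):
  after a @ step 1: {t1}
  after b @ step 2: {t2}
  after b @ step 3: ∅ (Q stuck)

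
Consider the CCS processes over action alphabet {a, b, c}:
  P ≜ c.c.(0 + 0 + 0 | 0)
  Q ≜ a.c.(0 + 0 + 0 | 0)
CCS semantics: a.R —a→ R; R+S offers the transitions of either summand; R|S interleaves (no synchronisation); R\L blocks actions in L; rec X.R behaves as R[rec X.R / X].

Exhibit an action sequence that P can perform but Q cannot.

LTS(P): 3 reachable states
  s0 = c.c.(0 + 0 + 0 | 0) :: ··c··> s1
  s1 = c.(0 + 0 + 0 | 0) :: ··c··> s2
  s2 = 0 + 0 + 0 | 0 :: (no moves)
LTS(Q): 3 reachable states
  t0 = a.c.(0 + 0 + 0 | 0) :: ··a··> t1
  t1 = c.(0 + 0 + 0 | 0) :: ··c··> t2
  t2 = 0 + 0 + 0 | 0 :: (no moves)
Trace ⟨c⟩ through P, begin at {s0}:
  after c @ step 1: {s1}
  P completes σ.
Trace ⟨c⟩ through Q, begin at {t0}:
  after c @ step 1: ∅  — Q cannot continue

c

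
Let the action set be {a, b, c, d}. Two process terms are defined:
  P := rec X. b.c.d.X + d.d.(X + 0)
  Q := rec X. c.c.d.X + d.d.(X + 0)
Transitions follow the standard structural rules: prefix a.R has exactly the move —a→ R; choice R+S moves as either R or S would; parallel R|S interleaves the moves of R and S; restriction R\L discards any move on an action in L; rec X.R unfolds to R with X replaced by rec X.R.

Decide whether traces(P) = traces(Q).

P's transition system — 5 states:
  p0 = rec X. b.c.d.X + d.d.(X + 0) ⊢ -b-> p1, -d-> p2
  p1 = c.d.(rec X. b.c.d.X + d.d.(X + 0)) ⊢ -c-> p3
  p2 = d.((rec X. b.c.d.X + d.d.(X + 0)) + 0) ⊢ -d-> p4
  p3 = d.(rec X. b.c.d.X + d.d.(X + 0)) ⊢ -d-> p0
  p4 = (rec X. b.c.d.X + d.d.(X + 0)) + 0 ⊢ -b-> p1, -d-> p2
Q's transition system — 5 states:
  q0 = rec X. c.c.d.X + d.d.(X + 0) ⊢ -c-> q1, -d-> q2
  q1 = c.d.(rec X. c.c.d.X + d.d.(X + 0)) ⊢ -c-> q3
  q2 = d.((rec X. c.c.d.X + d.d.(X + 0)) + 0) ⊢ -d-> q4
  q3 = d.(rec X. c.c.d.X + d.d.(X + 0)) ⊢ -d-> q0
  q4 = (rec X. c.c.d.X + d.d.(X + 0)) + 0 ⊢ -c-> q1, -d-> q2
Trace ⟨b⟩ through P, begin at {p0}:
  step 1 (b): {p1}
  — P admits the full trace.
Trace ⟨b⟩ through Q, begin at {q0}:
  step 1 (b): no successor for Q

trace-distinct — witness ⟨b⟩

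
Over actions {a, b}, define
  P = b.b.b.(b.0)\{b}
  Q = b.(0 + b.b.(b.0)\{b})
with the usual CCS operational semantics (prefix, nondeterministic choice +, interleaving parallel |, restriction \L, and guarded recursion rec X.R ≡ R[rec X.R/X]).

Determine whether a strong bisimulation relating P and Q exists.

P's transition system — 4 states:
  p0 = b.b.b.(b.0)\{b} :: ··b··> p1
  p1 = b.b.(b.0)\{b} :: ··b··> p2
  p2 = b.(b.0)\{b} :: ··b··> p3
  p3 = (b.0)\{b} :: ∅
Q's transition system — 4 states:
  q0 = b.(0 + b.b.(b.0)\{b}) :: ··b··> q1
  q1 = 0 + b.b.(b.0)\{b} :: ··b··> q2
  q2 = b.(b.0)\{b} :: ··b··> q3
  q3 = (b.0)\{b} :: ∅
Partition-refinement fixed point:
  B0 = {p0, q0}
  B1 = {p1, q1}
  B2 = {p2, q2}
  B3 = {p3, q3}
p0 ∈ B0, q0 ∈ B0 → same block

P ~ Q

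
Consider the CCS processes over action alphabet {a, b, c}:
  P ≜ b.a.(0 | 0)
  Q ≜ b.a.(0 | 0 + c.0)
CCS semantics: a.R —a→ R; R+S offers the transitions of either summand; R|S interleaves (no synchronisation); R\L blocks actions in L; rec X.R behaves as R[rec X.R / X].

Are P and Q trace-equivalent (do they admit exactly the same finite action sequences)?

LTS(P): 3 reachable states
  p0 = b.a.(0 | 0) | --b--▸ p1
  p1 = a.(0 | 0) | --a--▸ p2
  p2 = 0 | 0 | ·
LTS(Q): 4 reachable states
  q0 = b.a.(0 | 0 + c.0) | --b--▸ q1
  q1 = a.(0 | 0 + c.0) | --a--▸ q2
  q2 = 0 | 0 + c.0 | --c--▸ q3
  q3 = 0 | ·
Executing bac from Q (initial set {q0}):
  step 1 (b): {q1}
  step 2 (a): {q2}
  step 3 (c): {q3}
  — Q admits the full trace.
Executing bac from P (initial set {p0}):
  step 1 (b): {p1}
  step 2 (a): {p2}
  step 3 (c): ∅  — P cannot continue

traces(P) ≠ traces(Q) — witness ⟨bac⟩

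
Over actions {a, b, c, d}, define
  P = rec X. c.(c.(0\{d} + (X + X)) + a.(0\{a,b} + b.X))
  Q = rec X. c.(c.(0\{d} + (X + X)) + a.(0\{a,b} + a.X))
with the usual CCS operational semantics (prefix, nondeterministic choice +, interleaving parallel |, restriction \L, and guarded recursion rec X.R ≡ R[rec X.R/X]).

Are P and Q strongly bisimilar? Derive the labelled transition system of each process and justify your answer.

NO

Reachable graph of P (4 states):
  s0 = rec X. c.(c.(0\{d} + (X + X)) + a.(0\{a,b} + b.X)) ⊢ —c→ s1
  s1 = c.(0\{d} + ((rec X. c.(c.(0\{d} + (X + X)) + a.(0\{a,b} + b.X))) + (rec X. c.(c.(0\{d} + (X + X)) + a.(0\{a,b} + b.X))))) + a.(0\{a,b} + b.(rec X. c.(c.(0\{d} + (X + X)) + a.(0\{a,b} + b.X)))) ⊢ —a→ s2, —c→ s3
  s2 = 0\{a,b} + b.(rec X. c.(c.(0\{d} + (X + X)) + a.(0\{a,b} + b.X))) ⊢ —b→ s0
  s3 = 0\{d} + ((rec X. c.(c.(0\{d} + (X + X)) + a.(0\{a,b} + b.X))) + (rec X. c.(c.(0\{d} + (X + X)) + a.(0\{a,b} + b.X)))) ⊢ —c→ s1
Reachable graph of Q (4 states):
  t0 = rec X. c.(c.(0\{d} + (X + X)) + a.(0\{a,b} + a.X)) ⊢ —c→ t1
  t1 = c.(0\{d} + ((rec X. c.(c.(0\{d} + (X + X)) + a.(0\{a,b} + a.X))) + (rec X. c.(c.(0\{d} + (X + X)) + a.(0\{a,b} + a.X))))) + a.(0\{a,b} + a.(rec X. c.(c.(0\{d} + (X + X)) + a.(0\{a,b} + a.X)))) ⊢ —a→ t2, —c→ t3
  t2 = 0\{a,b} + a.(rec X. c.(c.(0\{d} + (X + X)) + a.(0\{a,b} + a.X))) ⊢ —a→ t0
  t3 = 0\{d} + ((rec X. c.(c.(0\{d} + (X + X)) + a.(0\{a,b} + a.X))) + (rec X. c.(c.(0\{d} + (X + X)) + a.(0\{a,b} + a.X)))) ⊢ —c→ t1
Bisimilarity quotient blocks:
  B0 = {s0, s3}
  B1 = {s1}
  B2 = {s2}
  B3 = {t0, t3}
  B4 = {t1}
  B5 = {t2}
s0 ∈ B0, t0 ∈ B3 → different blocks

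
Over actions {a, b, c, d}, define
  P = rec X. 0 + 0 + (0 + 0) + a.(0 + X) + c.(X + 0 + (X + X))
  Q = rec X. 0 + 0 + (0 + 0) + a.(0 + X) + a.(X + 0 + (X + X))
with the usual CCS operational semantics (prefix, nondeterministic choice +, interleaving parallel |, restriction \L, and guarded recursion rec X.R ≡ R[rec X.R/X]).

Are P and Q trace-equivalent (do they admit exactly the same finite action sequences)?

trace-distinct — witness ⟨c⟩

Reachable graph of P (3 states):
  m0 = rec X. 0 + 0 + (0 + 0) + a.(0 + X) + c.(X + 0 + (X + X)) → --a--▸ m1, --c--▸ m2
  m1 = 0 + (rec X. 0 + 0 + (0 + 0) + a.(0 + X) + c.(X + 0 + (X + X))) → --a--▸ m1, --c--▸ m2
  m2 = (rec X. 0 + 0 + (0 + 0) + a.(0 + X) + c.(X + 0 + (X + X))) + 0 + ((rec X. 0 + 0 + (0 + 0) + a.(0 + X) + c.(X + 0 + (X + X))) + (rec X. 0 + 0 + (0 + 0) + a.(0 + X) + c.(X + 0 + (X + X)))) → --a--▸ m1, --c--▸ m2
Reachable graph of Q (3 states):
  n0 = rec X. 0 + 0 + (0 + 0) + a.(0 + X) + a.(X + 0 + (X + X)) → --a--▸ n1, --a--▸ n2
  n1 = (rec X. 0 + 0 + (0 + 0) + a.(0 + X) + a.(X + 0 + (X + X))) + 0 + ((rec X. 0 + 0 + (0 + 0) + a.(0 + X) + a.(X + 0 + (X + X))) + (rec X. 0 + 0 + (0 + 0) + a.(0 + X) + a.(X + 0 + (X + X)))) → --a--▸ n1, --a--▸ n2
  n2 = 0 + (rec X. 0 + 0 + (0 + 0) + a.(0 + X) + a.(X + 0 + (X + X))) → --a--▸ n1, --a--▸ n2
Trace ⟨c⟩ through P, begin at {m0}:
  after c @ step 1: {m2}
  P completes σ.
Trace ⟨c⟩ through Q, begin at {n0}:
  after c @ step 1: ∅  — Q cannot continue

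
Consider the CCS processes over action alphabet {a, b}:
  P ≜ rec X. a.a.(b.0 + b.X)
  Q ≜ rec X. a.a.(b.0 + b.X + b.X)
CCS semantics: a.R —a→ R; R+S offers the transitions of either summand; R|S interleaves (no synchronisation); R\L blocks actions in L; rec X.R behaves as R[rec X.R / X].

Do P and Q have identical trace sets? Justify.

Reachable graph of P (4 states):
  s0 = rec X. a.a.(b.0 + b.X) | —a→ s1
  s1 = a.(b.0 + b.(rec X. a.a.(b.0 + b.X))) | —a→ s2
  s2 = b.0 + b.(rec X. a.a.(b.0 + b.X)) | —b→ s0, —b→ s3
  s3 = 0 | (no moves)
Reachable graph of Q (4 states):
  t0 = rec X. a.a.(b.0 + b.X + b.X) | —a→ t1
  t1 = a.(b.0 + b.(rec X. a.a.(b.0 + b.X + b.X)) + b.(rec X. a.a.(b.0 + b.X + b.X))) | —a→ t2
  t2 = b.0 + b.(rec X. a.a.(b.0 + b.X + b.X)) + b.(rec X. a.a.(b.0 + b.X + b.X)) | —b→ t0, —b→ t3
  t3 = 0 | (no moves)
Bisimilarity quotient blocks:
  B0 = {s0, t0}
  B1 = {s1, t1}
  B2 = {s2, t2}
  B3 = {s3, t3}
s0 ∈ B0, t0 ∈ B0 → same block
Bisimilar ⇒ trace-equivalent.

traces(P) = traces(Q)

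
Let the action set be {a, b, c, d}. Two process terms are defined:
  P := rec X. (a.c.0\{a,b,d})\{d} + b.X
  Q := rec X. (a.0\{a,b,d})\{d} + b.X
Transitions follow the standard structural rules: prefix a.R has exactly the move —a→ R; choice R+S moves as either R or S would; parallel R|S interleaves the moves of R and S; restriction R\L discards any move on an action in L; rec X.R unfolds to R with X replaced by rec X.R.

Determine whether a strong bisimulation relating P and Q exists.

P ≁ Q

LTS(P): 3 reachable states
  u0 = rec X. (a.c.0\{a,b,d})\{d} + b.X → —a→ u1, —b→ u0
  u1 = (c.0\{a,b,d})\{d} → —c→ u2
  u2 = 0\{a,b,d}\{d} → stopped
LTS(Q): 2 reachable states
  v0 = rec X. (a.0\{a,b,d})\{d} + b.X → —a→ v1, —b→ v0
  v1 = 0\{a,b,d}\{d} → stopped
Coarsest stable partition (strong bisimilarity classes):
  B0 = {u0}
  B1 = {u1}
  B2 = {u2, v1}
  B3 = {v0}
u0 ∈ B0, v0 ∈ B3 → different blocks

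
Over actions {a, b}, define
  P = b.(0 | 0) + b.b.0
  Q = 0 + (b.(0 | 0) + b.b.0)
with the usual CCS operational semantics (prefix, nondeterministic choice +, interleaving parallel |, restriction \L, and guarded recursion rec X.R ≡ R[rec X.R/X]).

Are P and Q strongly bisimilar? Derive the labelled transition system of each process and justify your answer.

Reachable graph of P (4 states):
  m0 = b.(0 | 0) + b.b.0 has moves ··b··> m1, ··b··> m2
  m1 = 0 | 0 has moves stopped
  m2 = b.0 has moves ··b··> m3
  m3 = 0 has moves stopped
Reachable graph of Q (4 states):
  n0 = 0 + (b.(0 | 0) + b.b.0) has moves ··b··> n1, ··b··> n2
  n1 = 0 | 0 has moves stopped
  n2 = b.0 has moves ··b··> n3
  n3 = 0 has moves stopped
Partition-refinement fixed point:
  B0 = {m0, n0}
  B1 = {m2, n2}
  B2 = {m1, m3, n1, n3}
m0 ∈ B0, n0 ∈ B0 → same block

YES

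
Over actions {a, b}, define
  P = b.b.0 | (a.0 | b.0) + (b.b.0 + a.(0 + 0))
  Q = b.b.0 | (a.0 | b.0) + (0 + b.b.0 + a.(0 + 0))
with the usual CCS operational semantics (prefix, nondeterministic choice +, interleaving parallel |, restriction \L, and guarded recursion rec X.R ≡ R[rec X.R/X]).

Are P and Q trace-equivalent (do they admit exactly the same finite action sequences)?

LTS(P): 15 reachable states
  m0 = b.b.0 | (a.0 | b.0) + (b.b.0 + a.(0 + 0)) ⊢ ··a··> m1, ··a··> m2, ··b··> m3, ··b··> m4, ··b··> m5
  m1 = 0 + 0 ⊢ deadlocked
  m2 = b.b.0 | (0 | b.0) ⊢ ··b··> m6, ··b··> m7
  m3 = b.0 ⊢ ··b··> m8
  m4 = b.0 | (a.0 | b.0) ⊢ ··a··> m6, ··b··> m10, ··b··> m9
  m5 = b.b.0 | (a.0 | 0) ⊢ ··a··> m7, ··b··> m10
  m6 = b.0 | (0 | b.0) ⊢ ··b··> m11, ··b··> m12
  m7 = b.b.0 | (0 | 0) ⊢ ··b··> m12
  m8 = 0 ⊢ deadlocked
  m9 = 0 | (a.0 | b.0) ⊢ ··a··> m11, ··b··> m13
  m10 = b.0 | (a.0 | 0) ⊢ ··a··> m12, ··b··> m13
  m11 = 0 | (0 | b.0) ⊢ ··b··> m14
  m12 = b.0 | (0 | 0) ⊢ ··b··> m14
  m13 = 0 | (a.0 | 0) ⊢ ··a··> m14
  m14 = 0 | (0 | 0) ⊢ deadlocked
LTS(Q): 15 reachable states
  n0 = b.b.0 | (a.0 | b.0) + (0 + b.b.0 + a.(0 + 0)) ⊢ ··a··> n1, ··a··> n2, ··b··> n3, ··b··> n4, ··b··> n5
  n1 = 0 + 0 ⊢ deadlocked
  n2 = b.b.0 | (0 | b.0) ⊢ ··b··> n6, ··b··> n7
  n3 = b.0 ⊢ ··b··> n8
  n4 = b.0 | (a.0 | b.0) ⊢ ··a··> n6, ··b··> n10, ··b··> n9
  n5 = b.b.0 | (a.0 | 0) ⊢ ··a··> n7, ··b··> n10
  n6 = b.0 | (0 | b.0) ⊢ ··b··> n11, ··b··> n12
  n7 = b.b.0 | (0 | 0) ⊢ ··b··> n12
  n8 = 0 ⊢ deadlocked
  n9 = 0 | (a.0 | b.0) ⊢ ··a··> n11, ··b··> n13
  n10 = b.0 | (a.0 | 0) ⊢ ··a··> n12, ··b··> n13
  n11 = 0 | (0 | b.0) ⊢ ··b··> n14
  n12 = b.0 | (0 | 0) ⊢ ··b··> n14
  n13 = 0 | (a.0 | 0) ⊢ ··a··> n14
  n14 = 0 | (0 | 0) ⊢ deadlocked
Coarsest stable partition (strong bisimilarity classes):
  B0 = {m0, n0}
  B1 = {m4, m5, n4, n5}
  B2 = {m10, m9, n10, n9}
  B3 = {m11, m12, m3, n11, n12, n3}
  B4 = {m1, m14, m8, n1, n14, n8}
  B5 = {m13, n13}
  B6 = {m6, m7, n6, n7}
  B7 = {m2, n2}
m0 ∈ B0, n0 ∈ B0 → same block
Bisimilar ⇒ trace-equivalent.

YES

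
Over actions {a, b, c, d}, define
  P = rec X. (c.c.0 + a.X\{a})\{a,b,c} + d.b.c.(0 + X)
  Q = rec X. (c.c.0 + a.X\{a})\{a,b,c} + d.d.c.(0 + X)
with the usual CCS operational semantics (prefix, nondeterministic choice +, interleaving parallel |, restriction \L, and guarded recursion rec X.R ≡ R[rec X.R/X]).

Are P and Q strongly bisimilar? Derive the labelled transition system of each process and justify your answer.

Reachable graph of P (4 states):
  p0 = rec X. (c.c.0 + a.X\{a})\{a,b,c} + d.b.c.(0 + X) has moves -d-> p1
  p1 = b.c.(0 + (rec X. (c.c.0 + a.X\{a})\{a,b,c} + d.b.c.(0 + X))) has moves -b-> p2
  p2 = c.(0 + (rec X. (c.c.0 + a.X\{a})\{a,b,c} + d.b.c.(0 + X))) has moves -c-> p3
  p3 = 0 + (rec X. (c.c.0 + a.X\{a})\{a,b,c} + d.b.c.(0 + X)) has moves -d-> p1
Reachable graph of Q (4 states):
  q0 = rec X. (c.c.0 + a.X\{a})\{a,b,c} + d.d.c.(0 + X) has moves -d-> q1
  q1 = d.c.(0 + (rec X. (c.c.0 + a.X\{a})\{a,b,c} + d.d.c.(0 + X))) has moves -d-> q2
  q2 = c.(0 + (rec X. (c.c.0 + a.X\{a})\{a,b,c} + d.d.c.(0 + X))) has moves -c-> q3
  q3 = 0 + (rec X. (c.c.0 + a.X\{a})\{a,b,c} + d.d.c.(0 + X)) has moves -d-> q1
Bisimilarity quotient blocks:
  B0 = {p0, p3}
  B1 = {p1}
  B2 = {p2}
  B3 = {q0, q3}
  B4 = {q1}
  B5 = {q2}
p0 ∈ B0, q0 ∈ B3 → different blocks

NO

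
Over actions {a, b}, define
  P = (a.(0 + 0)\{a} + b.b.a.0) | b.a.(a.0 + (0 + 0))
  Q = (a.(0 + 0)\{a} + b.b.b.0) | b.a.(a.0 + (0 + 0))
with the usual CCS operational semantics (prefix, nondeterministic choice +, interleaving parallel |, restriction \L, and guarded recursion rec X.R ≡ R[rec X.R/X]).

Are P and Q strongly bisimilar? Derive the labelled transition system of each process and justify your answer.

Reachable graph of P (20 states):
  u0 = (a.(0 + 0)\{a} + b.b.a.0) | b.a.(a.0 + (0 + 0)) ⊢ —a→ u1, —b→ u2, —b→ u3
  u1 = (0 + 0)\{a} | b.a.(a.0 + (0 + 0)) ⊢ —b→ u4
  u2 = (a.(0 + 0)\{a} + b.b.a.0) | a.(a.0 + (0 + 0)) ⊢ —a→ u4, —a→ u5, —b→ u6
  u3 = b.a.0 | b.a.(a.0 + (0 + 0)) ⊢ —b→ u6, —b→ u7
  u4 = (0 + 0)\{a} | a.(a.0 + (0 + 0)) ⊢ —a→ u8
  u5 = (a.(0 + 0)\{a} + b.b.a.0) | (a.0 + (0 + 0)) ⊢ —a→ u8, —a→ u9, —b→ u10
  u6 = b.a.0 | a.(a.0 + (0 + 0)) ⊢ —a→ u10, —b→ u11
  u7 = a.0 | b.a.(a.0 + (0 + 0)) ⊢ —a→ u12, —b→ u11
  u8 = (0 + 0)\{a} | (a.0 + (0 + 0)) ⊢ —a→ u13
  u9 = (a.(0 + 0)\{a} + b.b.a.0) | 0 ⊢ —a→ u13, —b→ u14
  u10 = b.a.0 | (a.0 + (0 + 0)) ⊢ —a→ u14, —b→ u15
  u11 = a.0 | a.(a.0 + (0 + 0)) ⊢ —a→ u15, —a→ u16
  u12 = 0 | b.a.(a.0 + (0 + 0)) ⊢ —b→ u16
  u13 = (0 + 0)\{a} | 0 ⊢ (no moves)
  u14 = b.a.0 | 0 ⊢ —b→ u17
  u15 = a.0 | (a.0 + (0 + 0)) ⊢ —a→ u17, —a→ u18
  u16 = 0 | a.(a.0 + (0 + 0)) ⊢ —a→ u18
  u17 = a.0 | 0 ⊢ —a→ u19
  u18 = 0 | (a.0 + (0 + 0)) ⊢ —a→ u19
  u19 = 0 | 0 ⊢ (no moves)
Reachable graph of Q (20 states):
  v0 = (a.(0 + 0)\{a} + b.b.b.0) | b.a.(a.0 + (0 + 0)) ⊢ —a→ v1, —b→ v2, —b→ v3
  v1 = (0 + 0)\{a} | b.a.(a.0 + (0 + 0)) ⊢ —b→ v4
  v2 = (a.(0 + 0)\{a} + b.b.b.0) | a.(a.0 + (0 + 0)) ⊢ —a→ v4, —a→ v5, —b→ v6
  v3 = b.b.0 | b.a.(a.0 + (0 + 0)) ⊢ —b→ v6, —b→ v7
  v4 = (0 + 0)\{a} | a.(a.0 + (0 + 0)) ⊢ —a→ v8
  v5 = (a.(0 + 0)\{a} + b.b.b.0) | (a.0 + (0 + 0)) ⊢ —a→ v8, —a→ v9, —b→ v10
  v6 = b.b.0 | a.(a.0 + (0 + 0)) ⊢ —a→ v10, —b→ v11
  v7 = b.0 | b.a.(a.0 + (0 + 0)) ⊢ —b→ v11, —b→ v12
  v8 = (0 + 0)\{a} | (a.0 + (0 + 0)) ⊢ —a→ v13
  v9 = (a.(0 + 0)\{a} + b.b.b.0) | 0 ⊢ —a→ v13, —b→ v14
  v10 = b.b.0 | (a.0 + (0 + 0)) ⊢ —a→ v14, —b→ v15
  v11 = b.0 | a.(a.0 + (0 + 0)) ⊢ —a→ v15, —b→ v16
  v12 = 0 | b.a.(a.0 + (0 + 0)) ⊢ —b→ v16
  v13 = (0 + 0)\{a} | 0 ⊢ (no moves)
  v14 = b.b.0 | 0 ⊢ —b→ v17
  v15 = b.0 | (a.0 + (0 + 0)) ⊢ —a→ v17, —b→ v18
  v16 = 0 | a.(a.0 + (0 + 0)) ⊢ —a→ v18
  v17 = b.0 | 0 ⊢ —b→ v19
  v18 = 0 | (a.0 + (0 + 0)) ⊢ —a→ v19
  v19 = 0 | 0 ⊢ (no moves)
Bisimilarity quotient blocks:
  B0 = {u0}
  B1 = {u2}
  B2 = {u5}
  B3 = {u10}
  B4 = {u14}
  B5 = {u17, u18, u8, v18, v8}
  B6 = {u13, u19, v13, v19}
  B7 = {u15, u16, u4, v16, v4}
  B8 = {u9}
  B9 = {u6}
  B10 = {u11}
  B11 = {u1, u12, v1, v12}
  B12 = {u3}
  B13 = {u7}
  B14 = {v0}
  B15 = {v3}
  B16 = {v6}
  B17 = {v10}
  B18 = {v14}
  B19 = {v17}
  B20 = {v15}
  B21 = {v11}
  B22 = {v7}
  B23 = {v2}
  B24 = {v5}
  B25 = {v9}
u0 ∈ B0, v0 ∈ B14 → different blocks

P ≁ Q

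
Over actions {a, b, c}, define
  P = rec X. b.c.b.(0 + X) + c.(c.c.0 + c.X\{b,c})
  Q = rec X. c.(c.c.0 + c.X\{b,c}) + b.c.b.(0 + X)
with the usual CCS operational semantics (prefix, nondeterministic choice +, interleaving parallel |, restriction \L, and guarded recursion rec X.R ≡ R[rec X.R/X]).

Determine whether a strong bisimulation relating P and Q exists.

bisimilar

Reachable graph of P (8 states):
  u0 = rec X. b.c.b.(0 + X) + c.(c.c.0 + c.X\{b,c}) ⊢ -b-> u1, -c-> u2
  u1 = c.b.(0 + (rec X. b.c.b.(0 + X) + c.(c.c.0 + c.X\{b,c}))) ⊢ -c-> u3
  u2 = c.c.0 + c.(rec X. b.c.b.(0 + X) + c.(c.c.0 + c.X\{b,c}))\{b,c} ⊢ -c-> u4, -c-> u5
  u3 = b.(0 + (rec X. b.c.b.(0 + X) + c.(c.c.0 + c.X\{b,c}))) ⊢ -b-> u6
  u4 = (rec X. b.c.b.(0 + X) + c.(c.c.0 + c.X\{b,c}))\{b,c} ⊢ (no moves)
  u5 = c.0 ⊢ -c-> u7
  u6 = 0 + (rec X. b.c.b.(0 + X) + c.(c.c.0 + c.X\{b,c})) ⊢ -b-> u1, -c-> u2
  u7 = 0 ⊢ (no moves)
Reachable graph of Q (8 states):
  v0 = rec X. c.(c.c.0 + c.X\{b,c}) + b.c.b.(0 + X) ⊢ -b-> v1, -c-> v2
  v1 = c.b.(0 + (rec X. c.(c.c.0 + c.X\{b,c}) + b.c.b.(0 + X))) ⊢ -c-> v3
  v2 = c.c.0 + c.(rec X. c.(c.c.0 + c.X\{b,c}) + b.c.b.(0 + X))\{b,c} ⊢ -c-> v4, -c-> v5
  v3 = b.(0 + (rec X. c.(c.c.0 + c.X\{b,c}) + b.c.b.(0 + X))) ⊢ -b-> v6
  v4 = (rec X. c.(c.c.0 + c.X\{b,c}) + b.c.b.(0 + X))\{b,c} ⊢ (no moves)
  v5 = c.0 ⊢ -c-> v7
  v6 = 0 + (rec X. c.(c.c.0 + c.X\{b,c}) + b.c.b.(0 + X)) ⊢ -b-> v1, -c-> v2
  v7 = 0 ⊢ (no moves)
Partition-refinement fixed point:
  B0 = {u0, u6, v0, v6}
  B1 = {u1, v1}
  B2 = {u3, v3}
  B3 = {u2, v2}
  B4 = {u4, u7, v4, v7}
  B5 = {u5, v5}
u0 ∈ B0, v0 ∈ B0 → same block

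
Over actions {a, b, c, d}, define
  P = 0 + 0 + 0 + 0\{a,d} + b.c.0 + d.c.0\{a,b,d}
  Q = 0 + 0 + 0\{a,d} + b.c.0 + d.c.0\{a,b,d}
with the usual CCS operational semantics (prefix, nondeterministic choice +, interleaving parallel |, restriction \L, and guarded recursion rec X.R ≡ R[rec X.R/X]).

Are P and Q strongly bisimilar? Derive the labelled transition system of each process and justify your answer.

LTS(P): 5 reachable states
  p0 = 0 + 0 + 0 + 0\{a,d} + b.c.0 + d.c.0\{a,b,d} has moves ··b··> p1, ··d··> p2
  p1 = c.0 has moves ··c··> p3
  p2 = c.0\{a,b,d} has moves ··c··> p4
  p3 = 0 has moves ∅
  p4 = 0\{a,b,d} has moves ∅
LTS(Q): 5 reachable states
  q0 = 0 + 0 + 0\{a,d} + b.c.0 + d.c.0\{a,b,d} has moves ··b··> q1, ··d··> q2
  q1 = c.0 has moves ··c··> q3
  q2 = c.0\{a,b,d} has moves ··c··> q4
  q3 = 0 has moves ∅
  q4 = 0\{a,b,d} has moves ∅
Partition-refinement fixed point:
  B0 = {p0, q0}
  B1 = {p1, p2, q1, q2}
  B2 = {p3, p4, q3, q4}
p0 ∈ B0, q0 ∈ B0 → same block

YES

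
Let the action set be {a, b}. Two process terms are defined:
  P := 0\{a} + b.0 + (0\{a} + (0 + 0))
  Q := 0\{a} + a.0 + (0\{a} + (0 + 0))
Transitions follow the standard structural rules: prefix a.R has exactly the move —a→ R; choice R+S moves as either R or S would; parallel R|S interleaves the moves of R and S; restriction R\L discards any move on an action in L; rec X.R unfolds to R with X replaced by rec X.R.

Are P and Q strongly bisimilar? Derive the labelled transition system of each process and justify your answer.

P's transition system — 2 states:
  s0 = 0\{a} + b.0 + (0\{a} + (0 + 0)) → ··b··> s1
  s1 = 0 → ·
Q's transition system — 2 states:
  t0 = 0\{a} + a.0 + (0\{a} + (0 + 0)) → ··a··> t1
  t1 = 0 → ·
Coarsest stable partition (strong bisimilarity classes):
  B0 = {s0}
  B1 = {s1, t1}
  B2 = {t0}
s0 ∈ B0, t0 ∈ B2 → different blocks

not bisimilar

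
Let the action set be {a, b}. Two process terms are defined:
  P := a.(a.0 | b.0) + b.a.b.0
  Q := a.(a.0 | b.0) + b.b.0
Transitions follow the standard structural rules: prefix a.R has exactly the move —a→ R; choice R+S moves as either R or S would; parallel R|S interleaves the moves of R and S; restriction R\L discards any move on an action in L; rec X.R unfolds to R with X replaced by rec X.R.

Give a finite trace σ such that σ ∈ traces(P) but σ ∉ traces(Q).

LTS(P): 8 reachable states
  s0 = a.(a.0 | b.0) + b.a.b.0 ⊢ =a=> s1, =b=> s2
  s1 = a.0 | b.0 ⊢ =a=> s3, =b=> s4
  s2 = a.b.0 ⊢ =a=> s5
  s3 = 0 | b.0 ⊢ =b=> s6
  s4 = a.0 | 0 ⊢ =a=> s6
  s5 = b.0 ⊢ =b=> s7
  s6 = 0 | 0 ⊢ ·
  s7 = 0 ⊢ ·
LTS(Q): 7 reachable states
  t0 = a.(a.0 | b.0) + b.b.0 ⊢ =a=> t1, =b=> t2
  t1 = a.0 | b.0 ⊢ =a=> t3, =b=> t4
  t2 = b.0 ⊢ =b=> t5
  t3 = 0 | b.0 ⊢ =b=> t6
  t4 = a.0 | 0 ⊢ =a=> t6
  t5 = 0 ⊢ ·
  t6 = 0 | 0 ⊢ ·
Executing ba from P (initial set {s0}):
  [1] b ⇒ {s2}
  [2] a ⇒ {s5}
  P completes σ.
Executing ba from Q (initial set {t0}):
  [1] b ⇒ {t2}
  [2] a ⇒ ∅ (Q stuck)

ba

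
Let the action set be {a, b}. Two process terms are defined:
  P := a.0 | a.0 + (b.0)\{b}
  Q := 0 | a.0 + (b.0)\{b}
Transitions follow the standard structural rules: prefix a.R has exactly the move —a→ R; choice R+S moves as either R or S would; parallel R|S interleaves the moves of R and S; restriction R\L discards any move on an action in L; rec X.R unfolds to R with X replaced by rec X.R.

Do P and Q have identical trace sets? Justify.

NO — witness ⟨aa⟩

P's transition system — 4 states:
  s0 = a.0 | a.0 + (b.0)\{b} has moves --a--▸ s1, --a--▸ s2
  s1 = 0 | a.0 has moves --a--▸ s3
  s2 = a.0 | 0 has moves --a--▸ s3
  s3 = 0 | 0 has moves ∅
Q's transition system — 2 states:
  t0 = 0 | a.0 + (b.0)\{b} has moves --a--▸ t1
  t1 = 0 | 0 has moves ∅
Trace ⟨aa⟩ through P, begin at {s0}:
  step 1 (a): {s1, s2}
  step 2 (a): {s3}
  — P admits the full trace.
Trace ⟨aa⟩ through Q, begin at {t0}:
  step 1 (a): {t1}
  step 2 (a): no successor for Q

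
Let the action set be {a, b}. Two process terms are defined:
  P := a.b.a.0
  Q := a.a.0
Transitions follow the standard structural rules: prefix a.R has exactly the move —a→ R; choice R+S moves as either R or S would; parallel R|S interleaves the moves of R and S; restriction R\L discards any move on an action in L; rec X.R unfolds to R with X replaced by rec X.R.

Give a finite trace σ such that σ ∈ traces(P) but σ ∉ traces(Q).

ab

P's transition system — 4 states:
  u0 = a.b.a.0 has moves =a=> u1
  u1 = b.a.0 has moves =b=> u2
  u2 = a.0 has moves =a=> u3
  u3 = 0 has moves (no moves)
Q's transition system — 3 states:
  v0 = a.a.0 has moves =a=> v1
  v1 = a.0 has moves =a=> v2
  v2 = 0 has moves (no moves)
Executing ab from P (initial set {u0}):
  after a @ step 1: {u1}
  after b @ step 2: {u2}
  P completes σ.
Executing ab from Q (initial set {v0}):
  after a @ step 1: {v1}
  after b @ step 2: ∅ (Q stuck)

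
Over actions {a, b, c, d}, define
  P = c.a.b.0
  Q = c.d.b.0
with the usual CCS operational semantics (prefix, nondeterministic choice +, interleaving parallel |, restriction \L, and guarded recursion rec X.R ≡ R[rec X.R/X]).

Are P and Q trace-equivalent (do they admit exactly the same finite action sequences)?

traces(P) ≠ traces(Q) — witness ⟨ca⟩

LTS(P): 4 reachable states
  p0 = c.a.b.0 :: =c=> p1
  p1 = a.b.0 :: =a=> p2
  p2 = b.0 :: =b=> p3
  p3 = 0 :: deadlocked
LTS(Q): 4 reachable states
  q0 = c.d.b.0 :: =c=> q1
  q1 = d.b.0 :: =d=> q2
  q2 = b.0 :: =b=> q3
  q3 = 0 :: deadlocked
Executing ca from P (initial set {p0}):
  step 1 (c): {p1}
  step 2 (a): {p2}
  — P admits the full trace.
Executing ca from Q (initial set {q0}):
  step 1 (c): {q1}
  step 2 (a): ∅  — Q cannot continue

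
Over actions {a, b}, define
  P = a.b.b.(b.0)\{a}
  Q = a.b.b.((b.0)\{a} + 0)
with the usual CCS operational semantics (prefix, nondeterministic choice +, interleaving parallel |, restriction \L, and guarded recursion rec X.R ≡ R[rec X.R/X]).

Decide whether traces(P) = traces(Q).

LTS(P): 5 reachable states
  m0 = a.b.b.(b.0)\{a} :: =a=> m1
  m1 = b.b.(b.0)\{a} :: =b=> m2
  m2 = b.(b.0)\{a} :: =b=> m3
  m3 = (b.0)\{a} :: =b=> m4
  m4 = 0\{a} :: stopped
LTS(Q): 5 reachable states
  n0 = a.b.b.((b.0)\{a} + 0) :: =a=> n1
  n1 = b.b.((b.0)\{a} + 0) :: =b=> n2
  n2 = b.((b.0)\{a} + 0) :: =b=> n3
  n3 = (b.0)\{a} + 0 :: =b=> n4
  n4 = 0\{a} :: stopped
Coarsest stable partition (strong bisimilarity classes):
  B0 = {m0, n0}
  B1 = {m1, n1}
  B2 = {m2, n2}
  B3 = {m3, n3}
  B4 = {m4, n4}
m0 ∈ B0, n0 ∈ B0 → same block
Bisimilar ⇒ trace-equivalent.

YES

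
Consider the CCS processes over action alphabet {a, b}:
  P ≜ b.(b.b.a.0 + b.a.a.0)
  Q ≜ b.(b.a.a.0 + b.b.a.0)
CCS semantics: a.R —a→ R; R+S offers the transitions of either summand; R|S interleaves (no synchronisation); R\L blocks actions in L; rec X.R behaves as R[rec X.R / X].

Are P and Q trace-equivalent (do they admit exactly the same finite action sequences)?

Reachable graph of P (6 states):
  u0 = b.(b.b.a.0 + b.a.a.0) has moves —b→ u1
  u1 = b.b.a.0 + b.a.a.0 has moves —b→ u2, —b→ u3
  u2 = a.a.0 has moves —a→ u4
  u3 = b.a.0 has moves —b→ u4
  u4 = a.0 has moves —a→ u5
  u5 = 0 has moves ·
Reachable graph of Q (6 states):
  v0 = b.(b.a.a.0 + b.b.a.0) has moves —b→ v1
  v1 = b.a.a.0 + b.b.a.0 has moves —b→ v2, —b→ v3
  v2 = a.a.0 has moves —a→ v4
  v3 = b.a.0 has moves —b→ v4
  v4 = a.0 has moves —a→ v5
  v5 = 0 has moves ·
Bisimilarity quotient blocks:
  B0 = {u0, v0}
  B1 = {u1, v1}
  B2 = {u3, v3}
  B3 = {u4, v4}
  B4 = {u5, v5}
  B5 = {u2, v2}
u0 ∈ B0, v0 ∈ B0 → same block
Bisimilar ⇒ trace-equivalent.

traces(P) = traces(Q)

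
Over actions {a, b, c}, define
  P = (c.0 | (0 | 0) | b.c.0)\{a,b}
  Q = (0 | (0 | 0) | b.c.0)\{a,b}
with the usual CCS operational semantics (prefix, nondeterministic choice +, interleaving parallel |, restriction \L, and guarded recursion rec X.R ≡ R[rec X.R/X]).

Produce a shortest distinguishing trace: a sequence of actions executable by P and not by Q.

c

LTS(P): 2 reachable states
  p0 = (c.0 | (0 | 0) | b.c.0)\{a,b} has moves —c→ p1
  p1 = (0 | (0 | 0) | b.c.0)\{a,b} has moves deadlocked
LTS(Q): 1 reachable states
  q0 = (0 | (0 | 0) | b.c.0)\{a,b} has moves deadlocked
Executing c from P (initial set {p0}):
  step 1 (c): {p1}
  ✓ P
Executing c from Q (initial set {q0}):
  step 1 (c): ∅  — Q cannot continue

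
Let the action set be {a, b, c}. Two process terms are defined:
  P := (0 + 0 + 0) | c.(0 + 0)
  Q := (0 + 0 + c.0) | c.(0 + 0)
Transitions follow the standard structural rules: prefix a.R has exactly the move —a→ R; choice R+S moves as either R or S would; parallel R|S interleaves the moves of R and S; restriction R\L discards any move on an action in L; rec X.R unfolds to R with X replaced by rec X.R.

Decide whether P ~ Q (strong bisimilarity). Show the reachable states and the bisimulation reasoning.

NO

Reachable graph of P (2 states):
  s0 = (0 + 0 + 0) | c.(0 + 0) ⊢ =c=> s1
  s1 = (0 + 0 + 0) | (0 + 0) ⊢ ∅
Reachable graph of Q (4 states):
  t0 = (0 + 0 + c.0) | c.(0 + 0) ⊢ =c=> t1, =c=> t2
  t1 = (0 + 0 + c.0) | (0 + 0) ⊢ =c=> t3
  t2 = 0 | c.(0 + 0) ⊢ =c=> t3
  t3 = 0 | (0 + 0) ⊢ ∅
Bisimilarity quotient blocks:
  B0 = {s0, t1, t2}
  B1 = {s1, t3}
  B2 = {t0}
s0 ∈ B0, t0 ∈ B2 → different blocks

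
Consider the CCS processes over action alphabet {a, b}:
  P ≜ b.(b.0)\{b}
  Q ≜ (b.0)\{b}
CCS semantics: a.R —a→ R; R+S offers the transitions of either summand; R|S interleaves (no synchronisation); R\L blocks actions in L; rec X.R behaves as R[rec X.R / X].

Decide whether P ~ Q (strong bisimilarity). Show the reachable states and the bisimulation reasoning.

Reachable graph of P (2 states):
  p0 = b.(b.0)\{b} has moves —b→ p1
  p1 = (b.0)\{b} has moves (no moves)
Reachable graph of Q (1 states):
  q0 = (b.0)\{b} has moves (no moves)
Coarsest stable partition (strong bisimilarity classes):
  B0 = {p0}
  B1 = {p1, q0}
p0 ∈ B0, q0 ∈ B1 → different blocks

P ≁ Q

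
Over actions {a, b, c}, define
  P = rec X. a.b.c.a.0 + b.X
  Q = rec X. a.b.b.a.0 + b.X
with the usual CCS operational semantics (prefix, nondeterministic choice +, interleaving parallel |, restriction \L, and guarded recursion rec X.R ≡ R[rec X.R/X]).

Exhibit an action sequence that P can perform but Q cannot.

abc

Reachable graph of P (5 states):
  p0 = rec X. a.b.c.a.0 + b.X has moves ··a··> p1, ··b··> p0
  p1 = b.c.a.0 has moves ··b··> p2
  p2 = c.a.0 has moves ··c··> p3
  p3 = a.0 has moves ··a··> p4
  p4 = 0 has moves ·
Reachable graph of Q (5 states):
  q0 = rec X. a.b.b.a.0 + b.X has moves ··a··> q1, ··b··> q0
  q1 = b.b.a.0 has moves ··b··> q2
  q2 = b.a.0 has moves ··b··> q3
  q3 = a.0 has moves ··a··> q4
  q4 = 0 has moves ·
Trace ⟨abc⟩ through P, begin at {p0}:
  step 1 (a): {p1}
  step 2 (b): {p2}
  step 3 (c): {p3}
  ✓ P
Trace ⟨abc⟩ through Q, begin at {q0}:
  step 1 (a): {q1}
  step 2 (b): {q2}
  step 3 (c): ∅ (Q stuck)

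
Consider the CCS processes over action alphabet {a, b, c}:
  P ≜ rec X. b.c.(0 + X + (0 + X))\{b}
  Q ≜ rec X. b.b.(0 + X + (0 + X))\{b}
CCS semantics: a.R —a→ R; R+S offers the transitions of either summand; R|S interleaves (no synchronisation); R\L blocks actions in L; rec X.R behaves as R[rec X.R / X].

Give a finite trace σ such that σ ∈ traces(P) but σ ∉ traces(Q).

P's transition system — 3 states:
  p0 = rec X. b.c.(0 + X + (0 + X))\{b} | -b-> p1
  p1 = c.(0 + (rec X. b.c.(0 + X + (0 + X))\{b}) + (0 + (rec X. b.c.(0 + X + (0 + X))\{b})))\{b} | -c-> p2
  p2 = (0 + (rec X. b.c.(0 + X + (0 + X))\{b}) + (0 + (rec X. b.c.(0 + X + (0 + X))\{b})))\{b} | stopped
Q's transition system — 3 states:
  q0 = rec X. b.b.(0 + X + (0 + X))\{b} | -b-> q1
  q1 = b.(0 + (rec X. b.b.(0 + X + (0 + X))\{b}) + (0 + (rec X. b.b.(0 + X + (0 + X))\{b})))\{b} | -b-> q2
  q2 = (0 + (rec X. b.b.(0 + X + (0 + X))\{b}) + (0 + (rec X. b.b.(0 + X + (0 + X))\{b})))\{b} | stopped
Executing bc from P (initial set {p0}):
  after b @ step 1: {p1}
  after c @ step 2: {p2}
  P completes σ.
Executing bc from Q (initial set {q0}):
  after b @ step 1: {q1}
  after c @ step 2: ∅ (Q stuck)

bc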